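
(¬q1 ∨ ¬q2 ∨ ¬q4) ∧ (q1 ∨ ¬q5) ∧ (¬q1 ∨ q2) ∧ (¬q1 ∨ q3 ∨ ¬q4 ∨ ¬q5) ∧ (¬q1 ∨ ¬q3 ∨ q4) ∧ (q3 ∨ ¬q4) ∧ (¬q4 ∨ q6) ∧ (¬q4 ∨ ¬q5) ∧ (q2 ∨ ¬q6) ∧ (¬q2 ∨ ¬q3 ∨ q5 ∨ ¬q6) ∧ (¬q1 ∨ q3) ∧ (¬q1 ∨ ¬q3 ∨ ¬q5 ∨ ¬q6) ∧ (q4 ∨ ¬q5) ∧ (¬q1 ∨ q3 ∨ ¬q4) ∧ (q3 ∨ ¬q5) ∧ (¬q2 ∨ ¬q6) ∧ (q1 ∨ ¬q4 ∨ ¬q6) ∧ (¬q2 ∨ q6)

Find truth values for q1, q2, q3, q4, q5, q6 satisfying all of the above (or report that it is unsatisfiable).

q1=F; q2=F; q3=T; q4=F; q5=F; q6=F

Set q1 = False.
  then (q1 ∨ ¬q5) forces q5 = False.
Try q2 = True:
  (¬q2 ∨ ¬q6) forces q6 = False.
  clause (¬q2 ∨ q6) is falsified — backtrack.
So q2 = False.
  then (q2 ∨ ¬q6) forces q6 = False.
  then (¬q4 ∨ q6) forces q4 = False.
Set q3 = True.
All clauses satisfied.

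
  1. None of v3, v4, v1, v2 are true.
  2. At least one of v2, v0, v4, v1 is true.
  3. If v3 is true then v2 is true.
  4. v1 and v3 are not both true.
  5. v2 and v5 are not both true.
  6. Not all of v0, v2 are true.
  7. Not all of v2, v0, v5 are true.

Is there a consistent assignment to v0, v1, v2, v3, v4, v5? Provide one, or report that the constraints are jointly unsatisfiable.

v0 = True, v1 = False, v2 = False, v3 = False, v4 = False, v5 = True

  (1) {v3, v4, v1, v2}: 0 true — none ✓
  (2) {v2, v0, v4, v1}: 1 true — at least one ✓
  (3) v3=F ⇒ v2: vacuous ✓
  (4) v1=F, v3=F — not both ✓
  (5) v2=F, v5=T — not both ✓
  (6) {v0, v2}: 1/2 true — not all ✓
  (7) {v2, v0, v5}: 2/3 true — not all ✓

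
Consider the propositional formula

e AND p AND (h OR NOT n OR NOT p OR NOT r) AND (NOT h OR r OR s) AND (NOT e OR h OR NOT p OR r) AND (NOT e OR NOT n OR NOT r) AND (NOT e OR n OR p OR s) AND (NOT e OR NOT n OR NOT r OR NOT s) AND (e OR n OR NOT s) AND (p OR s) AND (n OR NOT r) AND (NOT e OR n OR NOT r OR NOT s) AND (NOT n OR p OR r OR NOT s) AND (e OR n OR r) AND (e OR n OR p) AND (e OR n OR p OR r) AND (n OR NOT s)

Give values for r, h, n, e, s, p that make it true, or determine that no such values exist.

Unit clause (e) forces e = True.
Unit clause (p) forces p = True.
Try r = True:
  (NOT e OR NOT n OR NOT r) forces n = False.
  clause (n OR NOT r) is falsified — backtrack.
So r = False.
  then (NOT e OR h OR NOT p OR r) forces h = True.
  then (NOT h OR r OR s) forces s = True.
  then (n OR NOT s) forces n = True.
All clauses satisfied.

r=F; h=T; n=T; e=T; s=T; p=T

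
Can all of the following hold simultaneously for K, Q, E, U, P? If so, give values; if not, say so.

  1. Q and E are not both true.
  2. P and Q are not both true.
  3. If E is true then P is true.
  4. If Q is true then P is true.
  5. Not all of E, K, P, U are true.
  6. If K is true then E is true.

K=F, Q=F, E=T, U=T, P=T

  (1) Q=F, E=T — not both ✓
  (2) P=T, Q=F — not both ✓
  (3) E=T ⇒ P: T ✓
  (4) Q=F ⇒ P: vacuous ✓
  (5) {E, K, P, U}: 3/4 true — not all ✓
  (6) K=F ⇒ E: vacuous ✓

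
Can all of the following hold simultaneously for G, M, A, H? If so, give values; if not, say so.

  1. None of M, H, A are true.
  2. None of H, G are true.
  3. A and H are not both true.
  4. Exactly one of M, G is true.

No satisfying assignment exists.

Case G = True:
  Constraint (2) is violated (G=T) — contradiction.
Case G = False:
  (1) forces M = False.
  Constraint (4) is violated (M=F, G=F) — contradiction.
Both cases fail — unsatisfiable.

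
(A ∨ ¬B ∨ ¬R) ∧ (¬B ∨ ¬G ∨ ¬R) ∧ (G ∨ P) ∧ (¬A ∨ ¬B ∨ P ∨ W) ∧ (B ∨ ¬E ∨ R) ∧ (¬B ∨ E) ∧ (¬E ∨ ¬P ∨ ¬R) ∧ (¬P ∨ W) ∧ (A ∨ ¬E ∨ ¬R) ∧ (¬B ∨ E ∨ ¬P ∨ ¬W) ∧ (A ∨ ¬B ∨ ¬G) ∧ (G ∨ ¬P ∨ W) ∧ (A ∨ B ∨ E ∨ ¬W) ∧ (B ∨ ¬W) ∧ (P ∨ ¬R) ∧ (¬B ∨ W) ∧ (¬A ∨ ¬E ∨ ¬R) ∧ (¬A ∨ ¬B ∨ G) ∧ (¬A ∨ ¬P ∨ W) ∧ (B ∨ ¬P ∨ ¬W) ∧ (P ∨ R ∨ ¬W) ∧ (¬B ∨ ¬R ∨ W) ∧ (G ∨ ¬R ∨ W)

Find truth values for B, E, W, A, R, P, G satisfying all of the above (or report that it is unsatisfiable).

B = False; E = False; W = False; A = False; R = False; P = False; G = True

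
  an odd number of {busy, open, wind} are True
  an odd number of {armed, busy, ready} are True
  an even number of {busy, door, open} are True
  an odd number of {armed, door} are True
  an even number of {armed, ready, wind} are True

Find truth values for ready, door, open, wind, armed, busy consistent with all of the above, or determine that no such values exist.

ready = False; door = False; open = False; wind = True; armed = True; busy = False

{busy, open, wind}: 1 true → odd ✓
{armed, busy, ready}: 1 true → odd ✓
{busy, door, open}: 0 true → even ✓
{armed, door}: 1 true → odd ✓
{armed, ready, wind}: 2 true → even ✓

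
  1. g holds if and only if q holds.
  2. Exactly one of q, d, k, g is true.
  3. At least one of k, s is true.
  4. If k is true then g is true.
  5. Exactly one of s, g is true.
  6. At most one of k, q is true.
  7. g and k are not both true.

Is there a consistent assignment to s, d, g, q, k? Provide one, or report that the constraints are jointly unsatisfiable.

s: True; d: True; g: False; q: False; k: False

  (1) g=F, q=F — same ✓
  (2) {q, d, k, g}: 1 true — exactly one ✓
  (3) {k, s}: 1 true — at least one ✓
  (4) k=F ⇒ g: vacuous ✓
  (5) {s, g}: 1 true — exactly one ✓
  (6) {k, q}: 0 true — at most one ✓
  (7) g=F, k=F — not both ✓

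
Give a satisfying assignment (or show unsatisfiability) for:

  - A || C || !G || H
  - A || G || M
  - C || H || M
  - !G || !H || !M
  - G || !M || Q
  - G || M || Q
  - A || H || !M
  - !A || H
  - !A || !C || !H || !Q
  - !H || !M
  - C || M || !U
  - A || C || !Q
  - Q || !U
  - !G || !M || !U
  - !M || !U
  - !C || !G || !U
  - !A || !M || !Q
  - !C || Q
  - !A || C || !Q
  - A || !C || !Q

H = True, Q = False, G = True, C = False, M = False, U = False, A = False

Set H = True.
  then (!H || !M) forces M = False.
Set Q = False.
  then (G || M || Q) forces G = True.
  then (Q || !U) forces U = False.
  then (!C || Q) forces C = False.
Set A = False.
All clauses satisfied.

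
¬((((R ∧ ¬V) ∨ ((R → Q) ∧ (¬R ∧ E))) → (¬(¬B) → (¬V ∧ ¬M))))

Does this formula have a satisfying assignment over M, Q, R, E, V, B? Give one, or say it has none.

M: True, Q: False, R: True, E: True, V: False, B: True

  ¬((((R ∧ ¬V) ∨ ((R → Q) ∧ (¬R ∧ E))) → (¬(¬B) → (¬V ∧ ¬M)))) = True
    ((R ∧ ¬V) ∨ ((R → Q) ∧ (¬R ∧ E))) → (¬(¬B) → (¬V ∧ ¬M)) = False
      (R ∧ ¬V) ∨ ((R → Q) ∧ (¬R ∧ E)) = True
        R ∧ ¬V = True
          ¬V = True
        (R → Q) ∧ (¬R ∧ E) = False
          R → Q = False
          ¬R ∧ E = False
            ¬R = False
      ¬(¬B) → (¬V ∧ ¬M) = False
        ¬(¬B) = True
          ¬B = False
        ¬V ∧ ¬M = False
          ¬V = True
          ¬M = False
The formula evaluates to True.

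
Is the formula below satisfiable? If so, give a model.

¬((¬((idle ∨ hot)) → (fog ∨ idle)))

fog = False, hot = False, idle = False

  ¬((¬((idle ∨ hot)) → (fog ∨ idle))) = True
    ¬((idle ∨ hot)) → (fog ∨ idle) = False
      ¬((idle ∨ hot)) = True
        idle ∨ hot = False
      fog ∨ idle = False
The formula evaluates to True.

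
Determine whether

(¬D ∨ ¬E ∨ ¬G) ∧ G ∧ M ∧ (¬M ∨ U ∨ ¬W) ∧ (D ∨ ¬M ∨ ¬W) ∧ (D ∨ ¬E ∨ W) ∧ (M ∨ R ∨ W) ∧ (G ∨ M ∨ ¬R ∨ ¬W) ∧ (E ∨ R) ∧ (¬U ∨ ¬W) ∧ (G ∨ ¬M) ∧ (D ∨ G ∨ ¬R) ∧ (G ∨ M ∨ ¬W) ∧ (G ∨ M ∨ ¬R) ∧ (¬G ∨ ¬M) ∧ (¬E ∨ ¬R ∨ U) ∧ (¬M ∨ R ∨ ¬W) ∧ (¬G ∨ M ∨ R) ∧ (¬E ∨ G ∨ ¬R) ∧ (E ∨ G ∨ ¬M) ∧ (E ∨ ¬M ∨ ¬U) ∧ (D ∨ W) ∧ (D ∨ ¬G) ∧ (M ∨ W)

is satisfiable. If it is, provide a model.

UNSATISFIABLE

Case G = True:
  (M) forces M = True.
  Clause (¬G ∨ ¬M) is falsified — contradiction.
Case G = False:
  Clause (G) is falsified — contradiction.
Both cases fail, so the formula is unsatisfiable.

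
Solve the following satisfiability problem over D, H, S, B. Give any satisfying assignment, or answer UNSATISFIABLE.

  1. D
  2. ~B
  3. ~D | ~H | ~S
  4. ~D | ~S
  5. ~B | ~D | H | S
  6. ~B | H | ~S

Unit clause (D) forces D = True.
Unit clause (~B) forces B = False.
In (~D | ~S) only ~S is left, so S = False.
Set H = False.
Check each clause:
  (D): D holds.
  (~B): ~B holds.
  (~D | ~H | ~S): ~H holds.
  (~D | ~S): ~S holds.
  (~B | ~D | H | S): ~B holds.
  (~B | H | ~S): ~B holds.
All clauses satisfied.

D = True, H = False, S = False, B = False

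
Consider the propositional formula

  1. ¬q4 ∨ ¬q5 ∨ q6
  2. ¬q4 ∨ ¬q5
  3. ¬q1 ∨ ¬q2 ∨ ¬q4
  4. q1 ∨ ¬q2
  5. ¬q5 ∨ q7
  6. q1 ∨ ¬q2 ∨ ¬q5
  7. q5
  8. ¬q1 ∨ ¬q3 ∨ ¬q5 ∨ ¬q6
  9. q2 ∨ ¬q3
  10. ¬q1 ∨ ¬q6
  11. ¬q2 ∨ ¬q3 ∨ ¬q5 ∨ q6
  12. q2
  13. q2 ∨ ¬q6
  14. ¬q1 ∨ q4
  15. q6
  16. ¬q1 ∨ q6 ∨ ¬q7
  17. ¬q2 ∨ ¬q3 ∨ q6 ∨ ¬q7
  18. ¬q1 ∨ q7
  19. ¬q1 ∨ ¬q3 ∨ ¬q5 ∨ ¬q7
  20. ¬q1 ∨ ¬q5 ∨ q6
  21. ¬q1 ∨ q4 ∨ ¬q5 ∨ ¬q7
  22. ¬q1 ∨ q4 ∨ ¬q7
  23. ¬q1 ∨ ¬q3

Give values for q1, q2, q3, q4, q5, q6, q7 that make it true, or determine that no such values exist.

Case q2 = True:
  (q1 ∨ ¬q2) forces q1 = True.
  (¬q1 ∨ ¬q2 ∨ ¬q4) forces q4 = False.
  Clause (¬q1 ∨ q4) is falsified — contradiction.
Case q2 = False:
  Clause (q2) is falsified — contradiction.
Both cases fail, so the formula is unsatisfiable.

Unsatisfiable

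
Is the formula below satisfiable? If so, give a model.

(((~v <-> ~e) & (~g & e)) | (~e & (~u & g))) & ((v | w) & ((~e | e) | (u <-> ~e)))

v = False; w = True; e = False; u = False; g = True

  ((~v <-> ~e) & (~g & e)) | (~e & (~u & g)) = True
    (~v <-> ~e) & (~g & e) = False
      ~v <-> ~e = True
        ~v = True
        ~e = True
      ~g & e = False
        ~g = False
    ~e & (~u & g) = True
      ~e = True
      ~u & g = True
        ~u = True
  (v | w) & ((~e | e) | (u <-> ~e)) = True
    v | w = True
    (~e | e) | (u <-> ~e) = True
      ~e | e = True
        ~e = True
      u <-> ~e = False
        ~e = True
Both conjuncts True, so the formula holds.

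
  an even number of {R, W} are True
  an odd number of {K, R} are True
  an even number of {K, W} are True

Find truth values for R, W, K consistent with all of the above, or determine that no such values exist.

Unsatisfiable — no assignment works.

Adding constraints 1, 2, 3 mod 2: every variable appears an even number of times on the left, so the left side is 0.
But the right sides sum to 1 (mod 2). 0 ≠ 1 — the system is inconsistent.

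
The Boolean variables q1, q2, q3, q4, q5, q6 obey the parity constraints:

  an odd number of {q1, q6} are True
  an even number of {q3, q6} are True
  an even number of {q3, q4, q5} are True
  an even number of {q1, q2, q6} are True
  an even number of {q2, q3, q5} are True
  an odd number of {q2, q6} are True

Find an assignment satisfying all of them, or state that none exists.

q1 = True, q2 = True, q3 = False, q4 = True, q5 = True, q6 = False

{q1, q6}: 1 true → odd ✓
{q3, q6}: 0 true → even ✓
{q3, q4, q5}: 2 true → even ✓
{q1, q2, q6}: 2 true → even ✓
{q2, q3, q5}: 2 true → even ✓
{q2, q6}: 1 true → odd ✓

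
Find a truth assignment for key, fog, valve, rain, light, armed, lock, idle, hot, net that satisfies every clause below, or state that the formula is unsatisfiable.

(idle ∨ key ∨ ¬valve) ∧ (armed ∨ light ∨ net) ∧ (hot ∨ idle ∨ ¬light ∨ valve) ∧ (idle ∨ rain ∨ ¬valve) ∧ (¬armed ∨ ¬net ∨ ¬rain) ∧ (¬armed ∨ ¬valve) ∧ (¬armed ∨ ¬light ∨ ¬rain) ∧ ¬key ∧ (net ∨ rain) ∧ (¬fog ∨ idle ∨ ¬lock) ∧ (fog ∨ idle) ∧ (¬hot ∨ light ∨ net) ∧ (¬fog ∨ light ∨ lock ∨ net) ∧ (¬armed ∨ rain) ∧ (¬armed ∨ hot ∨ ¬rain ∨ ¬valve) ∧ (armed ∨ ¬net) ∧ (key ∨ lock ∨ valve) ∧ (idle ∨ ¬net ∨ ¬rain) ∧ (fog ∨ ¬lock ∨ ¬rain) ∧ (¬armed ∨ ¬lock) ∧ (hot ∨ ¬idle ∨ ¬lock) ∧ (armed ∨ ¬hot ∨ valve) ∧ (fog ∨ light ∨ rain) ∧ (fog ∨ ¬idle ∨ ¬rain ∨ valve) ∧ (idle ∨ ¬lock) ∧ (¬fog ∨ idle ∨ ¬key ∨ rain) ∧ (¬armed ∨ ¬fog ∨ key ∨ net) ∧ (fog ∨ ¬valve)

key = False, fog = True, valve = True, rain = True, light = True, armed = False, lock = False, idle = True, hot = False, net = False

Unit clause (¬key) forces key = False.
Set fog = True.
Set valve = True.
  then (idle ∨ key ∨ ¬valve) forces idle = True.
  then (¬armed ∨ ¬valve) forces armed = False.
  then (armed ∨ ¬net) forces net = False.
  then (armed ∨ light ∨ net) forces light = True.
  then (net ∨ rain) forces rain = True.
Set lock = False.
Set hot = False.
All clauses satisfied.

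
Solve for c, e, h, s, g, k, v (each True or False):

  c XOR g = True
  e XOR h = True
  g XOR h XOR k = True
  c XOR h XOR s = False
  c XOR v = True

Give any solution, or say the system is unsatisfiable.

c: False; e: False; h: True; s: True; g: True; k: True; v: True

c XOR g = F XOR T = True ✓
e XOR h = F XOR T = True ✓
g XOR h XOR k = T XOR T XOR T = True ✓
c XOR h XOR s = F XOR T XOR T = False ✓
c XOR v = F XOR T = True ✓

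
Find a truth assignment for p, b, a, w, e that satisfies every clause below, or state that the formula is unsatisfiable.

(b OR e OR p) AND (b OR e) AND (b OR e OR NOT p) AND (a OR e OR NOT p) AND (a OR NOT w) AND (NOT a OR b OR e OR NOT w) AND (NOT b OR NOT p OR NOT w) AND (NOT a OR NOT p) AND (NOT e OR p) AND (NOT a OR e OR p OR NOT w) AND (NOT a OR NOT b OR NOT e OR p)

Set p = False.
  then (NOT e OR p) forces e = False.
  then (b OR e OR p) forces b = True.
Set a = False.
  then (a OR NOT w) forces w = False.
All clauses satisfied.

p: False, b: True, a: False, w: False, e: False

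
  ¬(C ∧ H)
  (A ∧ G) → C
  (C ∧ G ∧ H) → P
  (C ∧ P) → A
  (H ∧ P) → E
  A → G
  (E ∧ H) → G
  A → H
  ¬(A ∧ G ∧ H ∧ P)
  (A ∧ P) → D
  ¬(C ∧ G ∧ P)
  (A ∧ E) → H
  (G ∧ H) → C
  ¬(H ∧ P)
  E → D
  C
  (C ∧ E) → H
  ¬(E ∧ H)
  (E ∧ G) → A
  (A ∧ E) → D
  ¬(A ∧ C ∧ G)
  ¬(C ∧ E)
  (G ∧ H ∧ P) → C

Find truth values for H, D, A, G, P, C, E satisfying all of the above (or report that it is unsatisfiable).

H = False, D = False, A = False, G = True, P = False, C = True, E = False

Unit clause (C) forces C = True.
In (¬C ∨ ¬H) only ¬H is left, so H = False.
In (¬C ∨ ¬E ∨ H) only ¬E is left, so E = False.
In (¬A ∨ H) only ¬A is left, so A = False.
In (A ∨ ¬C ∨ ¬P) only ¬P is left, so P = False.
Set D = False.
Set G = True.
All clauses satisfied.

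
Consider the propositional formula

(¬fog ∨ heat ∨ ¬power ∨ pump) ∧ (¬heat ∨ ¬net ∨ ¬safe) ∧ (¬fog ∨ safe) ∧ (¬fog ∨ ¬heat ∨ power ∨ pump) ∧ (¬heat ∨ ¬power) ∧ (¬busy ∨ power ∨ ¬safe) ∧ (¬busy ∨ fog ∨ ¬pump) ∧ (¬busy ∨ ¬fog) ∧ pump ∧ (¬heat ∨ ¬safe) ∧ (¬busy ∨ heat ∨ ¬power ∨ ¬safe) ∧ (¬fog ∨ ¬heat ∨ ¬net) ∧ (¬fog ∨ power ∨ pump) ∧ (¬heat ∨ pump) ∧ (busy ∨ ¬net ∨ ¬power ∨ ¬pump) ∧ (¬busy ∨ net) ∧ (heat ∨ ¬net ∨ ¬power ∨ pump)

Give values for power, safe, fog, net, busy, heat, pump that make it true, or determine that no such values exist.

Unit clause (pump) forces pump = True.
Set power = True.
  then (¬heat ∨ ¬power) forces heat = False.
Set safe = True.
  then (¬busy ∨ heat ∨ ¬power ∨ ¬safe) forces busy = False.
  then (busy ∨ ¬net ∨ ¬power ∨ ¬pump) forces net = False.
Set fog = True.
All clauses satisfied.

power = True, safe = True, fog = True, net = False, busy = False, heat = False, pump = True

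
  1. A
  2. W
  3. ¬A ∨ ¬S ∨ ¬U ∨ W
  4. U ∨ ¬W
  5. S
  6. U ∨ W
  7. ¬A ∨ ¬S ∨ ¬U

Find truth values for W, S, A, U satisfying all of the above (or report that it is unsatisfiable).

The formula is unsatisfiable.

Case W = True:
  (A) forces A = True.
  (U ∨ ¬W) forces U = True.
  (S) forces S = True.
  Clause (¬A ∨ ¬S ∨ ¬U) is falsified — contradiction.
Case W = False:
  Clause (W) is falsified — contradiction.
Both cases fail, so the formula is unsatisfiable.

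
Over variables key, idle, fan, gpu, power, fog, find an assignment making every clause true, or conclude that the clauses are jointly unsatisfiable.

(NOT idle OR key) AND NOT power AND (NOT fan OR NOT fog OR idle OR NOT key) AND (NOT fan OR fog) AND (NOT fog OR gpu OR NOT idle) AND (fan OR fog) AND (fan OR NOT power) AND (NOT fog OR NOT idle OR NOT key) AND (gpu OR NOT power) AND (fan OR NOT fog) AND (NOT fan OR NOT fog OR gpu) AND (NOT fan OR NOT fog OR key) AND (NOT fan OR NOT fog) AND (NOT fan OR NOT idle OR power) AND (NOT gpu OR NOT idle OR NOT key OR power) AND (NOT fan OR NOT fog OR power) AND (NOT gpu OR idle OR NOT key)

UNSATISFIABLE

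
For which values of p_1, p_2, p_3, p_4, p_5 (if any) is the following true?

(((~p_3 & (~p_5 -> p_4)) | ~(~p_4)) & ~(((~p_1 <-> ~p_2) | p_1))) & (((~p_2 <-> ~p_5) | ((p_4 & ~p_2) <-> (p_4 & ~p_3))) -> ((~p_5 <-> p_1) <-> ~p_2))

p_1=F; p_2=T; p_3=F; p_4=T; p_5=F

  ((~p_3 & (~p_5 -> p_4)) | ~(~p_4)) & ~(((~p_1 <-> ~p_2) | p_1)) = True
    (~p_3 & (~p_5 -> p_4)) | ~(~p_4) = True
      ~p_3 & (~p_5 -> p_4) = True
        ~p_3 = True
        ~p_5 -> p_4 = True
          ~p_5 = True
      ~(~p_4) = True
        ~p_4 = False
    ~(((~p_1 <-> ~p_2) | p_1)) = True
      (~p_1 <-> ~p_2) | p_1 = False
        ~p_1 <-> ~p_2 = False
          ~p_1 = True
          ~p_2 = False
  ((~p_2 <-> ~p_5) | ((p_4 & ~p_2) <-> (p_4 & ~p_3))) -> ((~p_5 <-> p_1) <-> ~p_2) = True
    (~p_2 <-> ~p_5) | ((p_4 & ~p_2) <-> (p_4 & ~p_3)) = False
      ~p_2 <-> ~p_5 = False
        ~p_2 = False
        ~p_5 = True
      (p_4 & ~p_2) <-> (p_4 & ~p_3) = False
        p_4 & ~p_2 = False
          ~p_2 = False
        p_4 & ~p_3 = True
          ~p_3 = True
    (~p_5 <-> p_1) <-> ~p_2 = True
      ~p_5 <-> p_1 = False
        ~p_5 = True
      ~p_2 = False
Both conjuncts True, so the formula holds.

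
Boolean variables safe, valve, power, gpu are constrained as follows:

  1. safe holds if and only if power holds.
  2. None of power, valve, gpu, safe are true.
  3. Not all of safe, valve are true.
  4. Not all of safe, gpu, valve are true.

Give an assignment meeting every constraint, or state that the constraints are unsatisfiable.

safe=F; valve=F; power=F; gpu=F

  (1) safe=F, power=F — same ✓
  (2) {power, valve, gpu, safe}: 0 true — none ✓
  (3) {safe, valve}: 0/2 true — not all ✓
  (4) {safe, gpu, valve}: 0/3 true — not all ✓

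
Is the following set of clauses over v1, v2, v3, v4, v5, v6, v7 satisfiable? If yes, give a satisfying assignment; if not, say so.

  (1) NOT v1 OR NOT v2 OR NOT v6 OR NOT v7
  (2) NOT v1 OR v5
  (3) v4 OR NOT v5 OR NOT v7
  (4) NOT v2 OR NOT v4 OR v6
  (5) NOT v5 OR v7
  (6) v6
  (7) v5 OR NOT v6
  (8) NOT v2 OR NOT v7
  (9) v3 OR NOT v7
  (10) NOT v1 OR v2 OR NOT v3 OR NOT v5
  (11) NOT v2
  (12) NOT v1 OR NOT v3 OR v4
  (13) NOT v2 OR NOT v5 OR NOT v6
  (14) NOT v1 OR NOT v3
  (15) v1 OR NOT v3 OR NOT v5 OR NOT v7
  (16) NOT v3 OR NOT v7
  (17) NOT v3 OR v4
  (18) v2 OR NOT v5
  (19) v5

Case v2 = True:
  Clause (NOT v2) is falsified — contradiction.
Case v2 = False:
  (v6) forces v6 = True.
  (v5 OR NOT v6) forces v5 = True.
  Clause (v2 OR NOT v5) is falsified — contradiction.
Both cases fail, so the formula is unsatisfiable.

Unsatisfiable — no assignment works.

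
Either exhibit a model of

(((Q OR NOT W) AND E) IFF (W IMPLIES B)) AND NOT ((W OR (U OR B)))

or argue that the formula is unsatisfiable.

B: False, W: False, E: True, U: False, Q: True

  ((Q OR NOT W) AND E) IFF (W IMPLIES B) = True
    (Q OR NOT W) AND E = True
      Q OR NOT W = True
        NOT W = True
    W IMPLIES B = True
  NOT ((W OR (U OR B))) = True
    W OR (U OR B) = False
      U OR B = False
Both conjuncts True, so the formula holds.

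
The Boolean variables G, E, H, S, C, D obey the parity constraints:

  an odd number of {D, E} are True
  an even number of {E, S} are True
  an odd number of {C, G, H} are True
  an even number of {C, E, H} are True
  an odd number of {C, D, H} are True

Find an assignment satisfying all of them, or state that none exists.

G: True, E: False, H: False, S: False, C: False, D: True

{D, E}: 1 true → odd ✓
{E, S}: 0 true → even ✓
{C, G, H}: 1 true → odd ✓
{C, E, H}: 0 true → even ✓
{C, D, H}: 1 true → odd ✓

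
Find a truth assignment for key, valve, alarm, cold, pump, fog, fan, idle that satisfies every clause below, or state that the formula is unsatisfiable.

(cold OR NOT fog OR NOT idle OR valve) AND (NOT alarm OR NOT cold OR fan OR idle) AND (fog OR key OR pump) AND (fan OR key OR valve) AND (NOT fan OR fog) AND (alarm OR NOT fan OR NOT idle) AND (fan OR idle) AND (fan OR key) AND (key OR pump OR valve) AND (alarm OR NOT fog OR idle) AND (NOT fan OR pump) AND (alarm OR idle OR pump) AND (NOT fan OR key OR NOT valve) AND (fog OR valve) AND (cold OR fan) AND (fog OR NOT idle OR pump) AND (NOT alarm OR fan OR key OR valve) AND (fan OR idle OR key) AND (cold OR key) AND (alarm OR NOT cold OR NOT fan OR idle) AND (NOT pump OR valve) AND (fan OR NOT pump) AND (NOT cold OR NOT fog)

Set key = True.
Set valve = True.
Set alarm = True.
Try cold = True:
  (NOT cold OR NOT fog) forces fog = False.
  (NOT fan OR fog) forces fan = False.
  (NOT alarm OR NOT cold OR fan OR idle) forces idle = True.
  (fog OR NOT idle OR pump) forces pump = True.
  clause (fan OR NOT pump) is falsified — backtrack.
So cold = False.
  then (cold OR fan) forces fan = True.
  then (NOT fan OR fog) forces fog = True.
  then (NOT fan OR pump) forces pump = True.
Set idle = True.
All clauses satisfied.

key = True, valve = True, alarm = True, cold = False, pump = True, fog = True, fan = True, idle = True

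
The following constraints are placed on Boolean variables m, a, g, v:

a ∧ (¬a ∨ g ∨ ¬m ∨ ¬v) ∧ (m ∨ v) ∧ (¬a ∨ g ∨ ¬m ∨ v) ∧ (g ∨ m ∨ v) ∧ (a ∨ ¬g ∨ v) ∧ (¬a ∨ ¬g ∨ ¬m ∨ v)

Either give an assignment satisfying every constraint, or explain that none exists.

Unit clause (a) forces a = True.
Set m = True.
Try g = False:
  (¬a ∨ g ∨ ¬m ∨ ¬v) forces v = False.
  clause (¬a ∨ g ∨ ¬m ∨ v) is falsified — backtrack.
So g = True.
  then (¬a ∨ ¬g ∨ ¬m ∨ v) forces v = True.
All clauses satisfied.

m = True; a = True; g = True; v = True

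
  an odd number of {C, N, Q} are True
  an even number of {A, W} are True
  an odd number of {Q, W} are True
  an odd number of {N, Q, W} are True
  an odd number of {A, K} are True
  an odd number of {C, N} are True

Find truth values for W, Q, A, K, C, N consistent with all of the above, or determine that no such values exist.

W = True; Q = False; A = True; K = False; C = True; N = False

{C, N, Q}: 1 true → odd ✓
{A, W}: 2 true → even ✓
{Q, W}: 1 true → odd ✓
{N, Q, W}: 1 true → odd ✓
{A, K}: 1 true → odd ✓
{C, N}: 1 true → odd ✓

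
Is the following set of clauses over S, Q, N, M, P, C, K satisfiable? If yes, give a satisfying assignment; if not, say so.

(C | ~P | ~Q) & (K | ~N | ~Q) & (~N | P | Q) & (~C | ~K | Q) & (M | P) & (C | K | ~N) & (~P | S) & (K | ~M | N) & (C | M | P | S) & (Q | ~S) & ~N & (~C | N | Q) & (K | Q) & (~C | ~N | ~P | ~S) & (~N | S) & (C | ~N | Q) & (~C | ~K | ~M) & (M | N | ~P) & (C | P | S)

Unit clause (~N) forces N = False.
Try S = False:
  (~P | S) forces P = False.
  (M | P) forces M = True.
  (K | ~M | N) forces K = True.
  (~C | ~K | ~M) forces C = False.
  clause (C | P | S) is falsified — backtrack.
So S = True.
  then (Q | ~S) forces Q = True.
Try M = False:
  (M | P) forces P = True.
  clause (M | N | ~P) is falsified — backtrack.
So M = True.
  then (K | ~M | N) forces K = True.
  then (~C | ~K | ~M) forces C = False.
  then (C | ~P | ~Q) forces P = False.
All clauses satisfied.

S = True; Q = True; N = False; M = True; P = False; C = False; K = True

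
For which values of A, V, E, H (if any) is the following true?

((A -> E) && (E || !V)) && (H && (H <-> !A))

A = False, V = True, E = True, H = True

  (A -> E) && (E || !V) = True
    A -> E = True
    E || !V = True
      !V = False
  H && (H <-> !A) = True
    H <-> !A = True
      !A = True
Both conjuncts True, so the formula holds.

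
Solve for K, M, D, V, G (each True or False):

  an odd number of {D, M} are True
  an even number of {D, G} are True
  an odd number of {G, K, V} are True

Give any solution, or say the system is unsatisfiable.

K: False; M: True; D: False; V: True; G: False

{D, M}: 1 true → odd ✓
{D, G}: 0 true → even ✓
{G, K, V}: 1 true → odd ✓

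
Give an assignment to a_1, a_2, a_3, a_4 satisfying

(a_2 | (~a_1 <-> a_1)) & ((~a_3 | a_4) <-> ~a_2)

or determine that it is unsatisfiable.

a_1 = True; a_2 = True; a_3 = True; a_4 = False

  a_2 | (~a_1 <-> a_1) = True
    ~a_1 <-> a_1 = False
      ~a_1 = False
  (~a_3 | a_4) <-> ~a_2 = True
    ~a_3 | a_4 = False
      ~a_3 = False
    ~a_2 = False
Both conjuncts True, so the formula holds.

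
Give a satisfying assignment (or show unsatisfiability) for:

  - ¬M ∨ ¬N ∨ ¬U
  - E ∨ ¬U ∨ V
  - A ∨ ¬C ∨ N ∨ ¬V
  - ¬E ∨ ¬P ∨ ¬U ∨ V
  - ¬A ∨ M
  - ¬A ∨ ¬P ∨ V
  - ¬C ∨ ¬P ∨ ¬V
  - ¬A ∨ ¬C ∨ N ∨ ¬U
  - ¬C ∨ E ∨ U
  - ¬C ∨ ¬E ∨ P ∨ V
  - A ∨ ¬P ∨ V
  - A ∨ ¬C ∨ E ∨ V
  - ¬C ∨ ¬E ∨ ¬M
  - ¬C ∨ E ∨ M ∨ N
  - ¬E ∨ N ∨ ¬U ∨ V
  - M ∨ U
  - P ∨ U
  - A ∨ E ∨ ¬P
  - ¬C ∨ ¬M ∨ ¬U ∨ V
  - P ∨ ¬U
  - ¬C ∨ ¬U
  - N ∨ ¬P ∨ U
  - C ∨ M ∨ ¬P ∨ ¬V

C=F, M=T, P=T, A=F, N=F, V=T, E=T, U=T

Try C = True:
  (¬C ∨ ¬U) forces U = False.
  (¬C ∨ E ∨ U) forces E = True.
  (¬C ∨ ¬E ∨ ¬M) forces M = False.
  clause (M ∨ U) is falsified — backtrack.
So C = False.
Set M = True.
Set P = True.
Set A = False.
  then (A ∨ ¬P ∨ V) forces V = True.
  then (A ∨ E ∨ ¬P) forces E = True.
Set N = False.
  then (N ∨ ¬P ∨ U) forces U = True.
All clauses satisfied.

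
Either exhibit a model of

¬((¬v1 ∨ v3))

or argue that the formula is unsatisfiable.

v1 = True, v3 = False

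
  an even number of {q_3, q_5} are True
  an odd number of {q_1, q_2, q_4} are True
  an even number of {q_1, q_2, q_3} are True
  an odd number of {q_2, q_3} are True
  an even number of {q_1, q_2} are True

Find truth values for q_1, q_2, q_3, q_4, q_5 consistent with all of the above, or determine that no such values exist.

q_1 = True, q_2 = True, q_3 = False, q_4 = True, q_5 = False

{q_3, q_5}: 0 true → even ✓
{q_1, q_2, q_4}: 3 true → odd ✓
{q_1, q_2, q_3}: 2 true → even ✓
{q_2, q_3}: 1 true → odd ✓
{q_1, q_2}: 2 true → even ✓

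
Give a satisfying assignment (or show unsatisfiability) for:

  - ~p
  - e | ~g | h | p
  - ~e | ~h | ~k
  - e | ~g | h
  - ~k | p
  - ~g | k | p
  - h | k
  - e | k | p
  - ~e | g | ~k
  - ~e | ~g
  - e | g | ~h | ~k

p=F, e=T, g=F, h=T, k=F

Unit clause (~p) forces p = False.
In (~k | p) only ~k is left, so k = False.
In (~g | k | p) only ~g is left, so g = False.
In (h | k) only h is left, so h = True.
In (e | k | p) only e is left, so e = True.
All clauses satisfied.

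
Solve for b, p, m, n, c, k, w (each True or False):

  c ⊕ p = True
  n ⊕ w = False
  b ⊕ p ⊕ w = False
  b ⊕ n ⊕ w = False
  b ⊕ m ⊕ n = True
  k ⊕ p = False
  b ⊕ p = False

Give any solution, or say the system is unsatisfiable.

b: False; p: False; m: True; n: False; c: True; k: False; w: False

c ⊕ p = T ⊕ F = True ✓
n ⊕ w = F ⊕ F = False ✓
b ⊕ p ⊕ w = F ⊕ F ⊕ F = False ✓
b ⊕ n ⊕ w = F ⊕ F ⊕ F = False ✓
b ⊕ m ⊕ n = F ⊕ T ⊕ F = True ✓
k ⊕ p = F ⊕ F = False ✓
b ⊕ p = F ⊕ F = False ✓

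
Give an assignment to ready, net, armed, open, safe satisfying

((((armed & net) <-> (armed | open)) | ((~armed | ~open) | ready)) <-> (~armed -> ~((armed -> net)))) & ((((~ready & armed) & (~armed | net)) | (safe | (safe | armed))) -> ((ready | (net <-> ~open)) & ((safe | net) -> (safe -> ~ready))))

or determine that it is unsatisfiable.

ready=T, net=F, armed=T, open=F, safe=F

  (((armed & net) <-> (armed | open)) | ((~armed | ~open) | ready)) <-> (~armed -> ~((armed -> net))) = True
    ((armed & net) <-> (armed | open)) | ((~armed | ~open) | ready) = True
      (armed & net) <-> (armed | open) = False
        armed & net = False
        armed | open = True
      (~armed | ~open) | ready = True
        ~armed | ~open = True
          ~armed = False
          ~open = True
    ~armed -> ~((armed -> net)) = True
      ~armed = False
      ~((armed -> net)) = True
        armed -> net = False
  (((~ready & armed) & (~armed | net)) | (safe | (safe | armed))) -> ((ready | (net <-> ~open)) & ((safe | net) -> (safe -> ~ready))) = True
    ((~ready & armed) & (~armed | net)) | (safe | (safe | armed)) = True
      (~ready & armed) & (~armed | net) = False
        ~ready & armed = False
          ~ready = False
        ~armed | net = False
          ~armed = False
      safe | (safe | armed) = True
        safe | armed = True
    (ready | (net <-> ~open)) & ((safe | net) -> (safe -> ~ready)) = True
      ready | (net <-> ~open) = True
        net <-> ~open = False
          ~open = True
      (safe | net) -> (safe -> ~ready) = True
        safe | net = False
        safe -> ~ready = True
          ~ready = False
Both conjuncts True, so the formula holds.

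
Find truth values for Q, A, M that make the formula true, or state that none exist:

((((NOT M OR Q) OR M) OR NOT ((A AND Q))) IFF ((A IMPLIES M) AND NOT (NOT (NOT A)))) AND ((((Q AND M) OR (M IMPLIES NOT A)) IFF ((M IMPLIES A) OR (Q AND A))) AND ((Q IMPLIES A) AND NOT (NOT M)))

No satisfying assignment exists.

Case M = True: the formula simplifies to NOT (NOT (NOT A)) AND (((Q OR NOT A) IFF (A OR (Q AND A))) AND (Q IMPLIES A)).
  A = True: the conjunct NOT (NOT (NOT A)) becomes NOT (NOT False) = False.
  A = False: the conjunct (Q OR NOT A) IFF (A OR (Q AND A)) becomes (Q OR True) IFF (False OR False) = False.
Case M = False: the conjunct NOT (NOT M) becomes NOT (NOT False) = False.
Both cases fail — unsatisfiable.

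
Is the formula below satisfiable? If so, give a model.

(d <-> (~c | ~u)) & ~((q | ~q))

UNSATISFIABLE

The conjunct ~((q | ~q)) is unsatisfiable on its own:
  q=F: evaluates to False.
  q=T: evaluates to False.
So the whole conjunction is unsatisfiable.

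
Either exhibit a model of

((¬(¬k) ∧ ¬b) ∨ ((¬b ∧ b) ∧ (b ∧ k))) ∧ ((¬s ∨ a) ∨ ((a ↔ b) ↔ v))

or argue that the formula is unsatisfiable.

v = False, k = True, s = True, b = False, a = True

  (¬(¬k) ∧ ¬b) ∨ ((¬b ∧ b) ∧ (b ∧ k)) = True
    ¬(¬k) ∧ ¬b = True
      ¬(¬k) = True
        ¬k = False
      ¬b = True
    (¬b ∧ b) ∧ (b ∧ k) = False
      ¬b ∧ b = False
        ¬b = True
      b ∧ k = False
  (¬s ∨ a) ∨ ((a ↔ b) ↔ v) = True
    ¬s ∨ a = True
      ¬s = False
    (a ↔ b) ↔ v = True
      a ↔ b = False
Both conjuncts True, so the formula holds.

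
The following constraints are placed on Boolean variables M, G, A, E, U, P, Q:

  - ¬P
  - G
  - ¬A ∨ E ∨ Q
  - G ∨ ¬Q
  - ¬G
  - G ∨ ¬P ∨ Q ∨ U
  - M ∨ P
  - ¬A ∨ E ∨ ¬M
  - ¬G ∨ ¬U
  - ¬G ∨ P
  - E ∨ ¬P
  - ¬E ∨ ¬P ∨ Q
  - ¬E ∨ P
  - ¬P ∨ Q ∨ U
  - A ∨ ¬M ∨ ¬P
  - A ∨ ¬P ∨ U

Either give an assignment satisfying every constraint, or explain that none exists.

Case G = True:
  Clause (¬G) is falsified — contradiction.
Case G = False:
  Clause (G) is falsified — contradiction.
Both cases fail, so the formula is unsatisfiable.

The formula is unsatisfiable.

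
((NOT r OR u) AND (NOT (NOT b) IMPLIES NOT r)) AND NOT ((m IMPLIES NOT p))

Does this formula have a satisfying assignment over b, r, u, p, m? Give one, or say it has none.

b = True, r = False, u = False, p = True, m = True

  (NOT r OR u) AND (NOT (NOT b) IMPLIES NOT r) = True
    NOT r OR u = True
      NOT r = True
    NOT (NOT b) IMPLIES NOT r = True
      NOT (NOT b) = True
        NOT b = False
      NOT r = True
  NOT ((m IMPLIES NOT p)) = True
    m IMPLIES NOT p = False
      NOT p = False
Both conjuncts True, so the formula holds.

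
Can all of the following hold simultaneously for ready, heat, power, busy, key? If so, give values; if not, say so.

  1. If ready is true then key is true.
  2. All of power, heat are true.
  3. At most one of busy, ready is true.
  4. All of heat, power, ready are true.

ready = True, heat = True, power = True, busy = False, key = True

  (1) ready=T ⇒ key: T ✓
  (2) {power, heat}: all 2 true ✓
  (3) {busy, ready}: 1 true — at most one ✓
  (4) {heat, power, ready}: all 3 true ✓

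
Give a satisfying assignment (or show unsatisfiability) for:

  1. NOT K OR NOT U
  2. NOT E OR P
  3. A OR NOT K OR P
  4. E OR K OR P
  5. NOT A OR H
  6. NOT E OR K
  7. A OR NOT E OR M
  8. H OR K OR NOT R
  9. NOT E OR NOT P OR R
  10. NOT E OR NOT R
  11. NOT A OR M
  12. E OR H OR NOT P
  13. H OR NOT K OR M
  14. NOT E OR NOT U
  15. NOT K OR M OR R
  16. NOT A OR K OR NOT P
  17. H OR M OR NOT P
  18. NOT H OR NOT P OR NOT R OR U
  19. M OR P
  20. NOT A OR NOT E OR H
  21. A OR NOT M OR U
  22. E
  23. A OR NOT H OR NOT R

Case R = True:
  (NOT E OR NOT R) forces E = False.
  Clause (E) is falsified — contradiction.
Case R = False:
  (E) forces E = True.
  (NOT E OR P) forces P = True.
  Clause (NOT E OR NOT P OR R) is falsified — contradiction.
Both cases fail, so the formula is unsatisfiable.

Unsatisfiable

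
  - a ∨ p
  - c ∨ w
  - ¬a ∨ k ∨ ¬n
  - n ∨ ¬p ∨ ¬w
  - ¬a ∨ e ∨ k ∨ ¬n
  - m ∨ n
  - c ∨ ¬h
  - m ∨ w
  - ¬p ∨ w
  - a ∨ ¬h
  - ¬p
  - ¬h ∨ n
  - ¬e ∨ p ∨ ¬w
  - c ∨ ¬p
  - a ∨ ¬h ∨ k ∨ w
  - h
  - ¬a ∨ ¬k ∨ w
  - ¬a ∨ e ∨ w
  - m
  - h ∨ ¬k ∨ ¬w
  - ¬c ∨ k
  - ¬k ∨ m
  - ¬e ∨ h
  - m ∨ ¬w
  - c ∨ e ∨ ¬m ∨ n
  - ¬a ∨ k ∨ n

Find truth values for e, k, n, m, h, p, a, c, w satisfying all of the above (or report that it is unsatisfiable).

e=F, k=T, n=T, m=T, h=T, p=F, a=T, c=T, w=T

Unit clause (¬p) forces p = False.
Unit clause (h) forces h = True.
Unit clause (m) forces m = True.
In (a ∨ p) only a is left, so a = True.
In (c ∨ ¬h) only c is left, so c = True.
In (¬h ∨ n) only n is left, so n = True.
In (¬c ∨ k) only k is left, so k = True.
In (¬a ∨ ¬k ∨ w) only w is left, so w = True.
In (¬e ∨ p ∨ ¬w) only ¬e is left, so e = False.
All clauses satisfied.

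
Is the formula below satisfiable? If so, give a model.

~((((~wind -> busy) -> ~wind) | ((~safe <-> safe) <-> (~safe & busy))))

safe = False, wind = True, busy = True

  ~((((~wind -> busy) -> ~wind) | ((~safe <-> safe) <-> (~safe & busy)))) = True
    ((~wind -> busy) -> ~wind) | ((~safe <-> safe) <-> (~safe & busy)) = False
      (~wind -> busy) -> ~wind = False
        ~wind -> busy = True
          ~wind = False
        ~wind = False
      (~safe <-> safe) <-> (~safe & busy) = False
        ~safe <-> safe = False
          ~safe = True
        ~safe & busy = True
          ~safe = True
The formula evaluates to True.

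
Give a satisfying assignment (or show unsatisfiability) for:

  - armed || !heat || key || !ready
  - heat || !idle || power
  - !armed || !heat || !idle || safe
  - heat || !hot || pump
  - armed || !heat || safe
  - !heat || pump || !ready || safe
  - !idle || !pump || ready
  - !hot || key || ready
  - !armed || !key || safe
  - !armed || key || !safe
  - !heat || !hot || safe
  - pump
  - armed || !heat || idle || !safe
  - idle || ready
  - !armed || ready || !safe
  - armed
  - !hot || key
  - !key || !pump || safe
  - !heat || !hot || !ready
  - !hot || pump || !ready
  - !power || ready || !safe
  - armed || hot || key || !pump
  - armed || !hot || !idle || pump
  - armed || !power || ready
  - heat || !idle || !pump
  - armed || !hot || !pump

armed = True, hot = False, heat = False, idle = False, key = True, ready = True, safe = True, power = True, pump = True

Unit clause (pump) forces pump = True.
Unit clause (armed) forces armed = True.
Set hot = False.
Set heat = False.
  then (heat || !idle || !pump) forces idle = False.
  then (idle || ready) forces ready = True.
Set key = True.
  then (!armed || !key || safe) forces safe = True.
Set power = True.
All clauses satisfied.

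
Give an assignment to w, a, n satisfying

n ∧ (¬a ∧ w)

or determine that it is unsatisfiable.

w = True, a = False, n = True

  ¬a ∧ w = True
    ¬a = True
Both conjuncts True, so the formula holds.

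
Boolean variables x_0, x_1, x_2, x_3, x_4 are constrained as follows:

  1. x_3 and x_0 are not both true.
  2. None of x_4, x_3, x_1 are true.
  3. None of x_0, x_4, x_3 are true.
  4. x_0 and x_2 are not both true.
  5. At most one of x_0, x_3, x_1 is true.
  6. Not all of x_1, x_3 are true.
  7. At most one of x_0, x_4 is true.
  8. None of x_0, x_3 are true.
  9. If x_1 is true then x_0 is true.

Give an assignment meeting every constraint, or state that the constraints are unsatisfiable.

x_0 = False, x_1 = False, x_2 = False, x_3 = False, x_4 = False

  (1) x_3=F, x_0=F — not both ✓
  (2) {x_4, x_3, x_1}: 0 true — none ✓
  (3) {x_0, x_4, x_3}: 0 true — none ✓
  (4) x_0=F, x_2=F — not both ✓
  (5) {x_0, x_3, x_1}: 0 true — at most one ✓
  (6) {x_1, x_3}: 0/2 true — not all ✓
  (7) {x_0, x_4}: 0 true — at most one ✓
  (8) {x_0, x_3}: 0 true — none ✓
  (9) x_1=F ⇒ x_0: vacuous ✓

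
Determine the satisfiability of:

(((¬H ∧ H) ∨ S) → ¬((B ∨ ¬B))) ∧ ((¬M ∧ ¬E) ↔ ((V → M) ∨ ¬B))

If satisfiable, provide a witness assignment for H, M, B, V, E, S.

H: True; M: False; B: True; V: False; E: False; S: False

  ((¬H ∧ H) ∨ S) → ¬((B ∨ ¬B)) = True
    (¬H ∧ H) ∨ S = False
      ¬H ∧ H = False
        ¬H = False
    ¬((B ∨ ¬B)) = False
      B ∨ ¬B = True
        ¬B = False
  (¬M ∧ ¬E) ↔ ((V → M) ∨ ¬B) = True
    ¬M ∧ ¬E = True
      ¬M = True
      ¬E = True
    (V → M) ∨ ¬B = True
      V → M = True
      ¬B = False
Both conjuncts True, so the formula holds.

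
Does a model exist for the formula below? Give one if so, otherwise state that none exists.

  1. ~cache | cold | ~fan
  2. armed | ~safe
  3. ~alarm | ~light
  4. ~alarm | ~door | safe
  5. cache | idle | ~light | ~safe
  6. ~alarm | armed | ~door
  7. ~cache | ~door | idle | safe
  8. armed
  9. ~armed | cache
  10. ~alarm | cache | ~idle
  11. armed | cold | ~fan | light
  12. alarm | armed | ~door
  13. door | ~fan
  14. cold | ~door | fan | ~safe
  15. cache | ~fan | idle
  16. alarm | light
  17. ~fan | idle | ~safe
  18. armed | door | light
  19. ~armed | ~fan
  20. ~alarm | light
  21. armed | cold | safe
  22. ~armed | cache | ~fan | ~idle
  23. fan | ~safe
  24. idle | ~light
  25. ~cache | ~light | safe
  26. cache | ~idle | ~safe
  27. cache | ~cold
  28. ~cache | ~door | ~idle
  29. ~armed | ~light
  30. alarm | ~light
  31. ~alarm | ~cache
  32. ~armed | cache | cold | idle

The formula is unsatisfiable.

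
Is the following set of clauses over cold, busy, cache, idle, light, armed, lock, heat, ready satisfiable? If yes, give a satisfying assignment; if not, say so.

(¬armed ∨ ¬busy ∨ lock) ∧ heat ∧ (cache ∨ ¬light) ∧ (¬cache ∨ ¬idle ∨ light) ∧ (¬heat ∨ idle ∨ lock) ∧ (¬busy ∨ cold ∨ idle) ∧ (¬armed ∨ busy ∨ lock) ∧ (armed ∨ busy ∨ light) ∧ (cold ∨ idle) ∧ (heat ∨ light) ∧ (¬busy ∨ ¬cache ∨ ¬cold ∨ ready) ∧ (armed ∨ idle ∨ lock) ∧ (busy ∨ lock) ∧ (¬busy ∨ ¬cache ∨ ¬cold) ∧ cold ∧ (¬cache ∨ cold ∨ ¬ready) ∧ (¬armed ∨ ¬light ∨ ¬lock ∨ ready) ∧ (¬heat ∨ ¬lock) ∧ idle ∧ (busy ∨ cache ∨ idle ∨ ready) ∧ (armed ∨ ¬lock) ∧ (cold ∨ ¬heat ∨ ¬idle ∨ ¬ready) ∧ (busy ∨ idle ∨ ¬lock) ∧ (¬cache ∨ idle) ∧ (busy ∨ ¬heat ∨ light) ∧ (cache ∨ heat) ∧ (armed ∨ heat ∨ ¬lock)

cold: True, busy: True, cache: False, idle: True, light: False, armed: False, lock: False, heat: True, ready: True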